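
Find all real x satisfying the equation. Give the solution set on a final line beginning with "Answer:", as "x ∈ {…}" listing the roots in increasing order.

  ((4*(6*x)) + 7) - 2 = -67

Step 1. [((4*(6*x)) + 7) - 2 = -67] add 2: x sits inside (… - 2). So sub: (4*(6*x)) + 7 = -65.
Step 2. [(4*(6*x)) + 7 = -65] 7 comes off first (subtract 7). So sub: 4*(6*x) = -72.
Step 3. [4*(6*x) = -72] leading coefficient 4: divide by 4, so div: 6*x = -18.
Step 4. [6*x = -18] LHS = 6·(…); ÷6 both sides ⇒ div: x = -3.

Answer: x ∈ {-3}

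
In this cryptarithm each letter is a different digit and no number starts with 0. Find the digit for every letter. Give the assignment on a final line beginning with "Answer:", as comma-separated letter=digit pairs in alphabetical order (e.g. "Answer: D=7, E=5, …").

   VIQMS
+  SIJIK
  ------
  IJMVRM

Step 1. [col 1: S + K ≡ M (mod 10)] M=2 is one option consistent with column 1 (S + K ≡ M (mod 10), carry-in 0) — take it, so M=2.
Step 2. [I] the sum has 6 digits but both addends have 5; that extra leading digit I is the final carry, namely 1 ⇒ I=1.
Step 3. [col 1: S + K ≡ M (mod 10)] S=7 is one option consistent with column 1 (S + K ≡ M (mod 10), carry-in 0) — take it, so S=7.
Step 4. [col 1: S + K ≡ M (mod 10)] in column 1 we have S+K≡M with carry-in 0; given S=7, M=2 and digits 1,2,7 already taken and all letters distinct, that pins K to 5, so K=5.
Step 5. [col 2: M + I ≡ R (mod 10)] column 2 reads M+I+carry(1)=R with M=2, I=1; with digits 1,2,5,7 already taken and all letters distinct, the only value for R is 4, so R=4.
Step 6. [col 3: Q + J ≡ V (mod 10)] in column 3 we have Q+J≡V with carry-in 0; given nothing yet and digits 1,2,4,5,7 already taken and all letters distinct, that pins V to 9, so V=9.
Step 7. [col 3: Q + J ≡ V (mod 10)] column 3 (Q + J ≡ V (mod 10), carry-in 0) doesn't pin Q yet; pick Q=3 and continue. So Q=3.
Step 8. [col 3: Q + J ≡ V (mod 10)] from column 3 (Q=3, V=9, carry-in 0, digits 1,2,3,4,5,7,9 already taken and all letters distinct): J must equal 6 ⇒ J=6.

Answer: I=1, J=6, K=5, M=2, Q=3, R=4, S=7, V=9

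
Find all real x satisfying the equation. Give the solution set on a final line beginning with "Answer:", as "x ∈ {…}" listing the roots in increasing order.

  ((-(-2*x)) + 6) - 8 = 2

Step 1. [((-(-2*x)) + 6) - 8 = 2] peel the -8: add 8 from each side. So sub: (-(-2*x)) + 6 = 10.
Step 2. [(-(-2*x)) + 6 = 10] +6 is outermost — subtract 6 both sides ⇒ sub: -(-2*x) = 4.
Step 3. [-(-2*x) = 4] flip signs both sides, so neg: -2*x = -4.
Step 4. [-2*x = -4] leading coefficient -2: divide by -2, so div: x = 2.

Answer: x ∈ {2}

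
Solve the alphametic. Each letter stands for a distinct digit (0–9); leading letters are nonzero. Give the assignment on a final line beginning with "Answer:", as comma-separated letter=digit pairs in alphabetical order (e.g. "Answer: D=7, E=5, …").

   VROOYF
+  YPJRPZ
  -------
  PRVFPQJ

Step 1. [col 1: F + Z ≡ J (mod 10)] Z=2 is one option consistent with column 1 (F + Z ≡ J (mod 10), carry-in 0) — take it ⇒ Z=2.
Step 2. [col 1: F + Z ≡ J (mod 10)] several values work for F in column 1 (F + Z ≡ J (mod 10), carry-in 0); try F=3, so F=3.
Step 3. [P] P is the leading digit of a 7-digit sum of two 6-digit numbers; the final carry is exactly 1. So P=1.
Step 4. [col 1: F + Z ≡ J (mod 10)] column 1: given F=3, Z=2, carry-in 0, and digits 1,2,3 already taken and all letters distinct, F+Z≡J (mod 10) forces J=5, so J=5.
Step 5. [col 2: Y + P ≡ Q (mod 10)] several values work for Y in column 2 (Y + P ≡ Q (mod 10), carry-in 0); try Y=8. So Y=8.
Step 6. [col 2: Y + P ≡ Q (mod 10)] column 2: given Y=8, P=1, carry-in 0, and digits 1,2,3,5,8 already taken and all letters distinct, Y+P≡Q (mod 10) forces Q=9, so Q=9.
Step 7. [col 3: O + R ≡ P (mod 10)] O=7 is one option consistent with column 3 (O + R ≡ P (mod 10), carry-in 0) — take it. So O=7.
Step 8. [col 3: O + R ≡ P (mod 10)] in column 3 we have O+R≡P with carry-in 0; given O=7, P=1 and digits 1,2,3,5,7,8,9 already taken and all letters distinct, that pins R to 4 ⇒ R=4.
Step 9. [col 5: R + P ≡ V (mod 10)] column 5 reads R+P+carry(1)=V with R=4, P=1; with digits 1,2,3,4,5,7,8,9 already taken and all letters distinct, the only value for V is 6. So V=6.

Answer: F=3, J=5, O=7, P=1, Q=9, R=4, V=6, Y=8, Z=2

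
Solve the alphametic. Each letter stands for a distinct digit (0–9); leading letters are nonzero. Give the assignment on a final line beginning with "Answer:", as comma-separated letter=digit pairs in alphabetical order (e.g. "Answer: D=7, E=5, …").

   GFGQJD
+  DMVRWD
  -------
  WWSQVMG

Step 1. [col 1: D + D ≡ G (mod 10)] G=4 is one option consistent with column 1 (D + D ≡ G (mod 10), carry-in 0) — take it. So G=4.
Step 2. [col 1: D + D ≡ G (mod 10)] column 1 (D + D ≡ G (mod 10), carry-in 0) doesn't pin D yet; pick D=7 and continue, so D=7.
Step 3. [col 2: J + W ≡ M (mod 10)] M=2 is one option consistent with column 2 (J + W ≡ M (mod 10), carry-in 1) — take it. So M=2.
Step 4. [col 2: J + W ≡ M (mod 10)] column 2 (J + W ≡ M (mod 10), carry-in 1) doesn't pin W yet; pick W=1 and continue. So W=1.
Step 5. [col 2: J + W ≡ M (mod 10)] from column 2 (W=1, M=2, carry-in 1, digits 1,2,4,7 already taken and all letters distinct): J must equal 0. So J=0.
Step 6. [col 3: Q + R ≡ V (mod 10)] several values work for Q in column 3 (Q + R ≡ V (mod 10), carry-in 0); try Q=3 ⇒ Q=3.
Step 7. [col 3: Q + R ≡ V (mod 10)] several values work for R in column 3 (Q + R ≡ V (mod 10), carry-in 0); try R=6. So R=6.
Step 8. [col 3: Q + R ≡ V (mod 10)] in column 3 we have Q+R≡V with carry-in 0; given Q=3, R=6 and digits 0,1,2,3,4,6,7 already taken and all letters distinct, that pins V to 9, so V=9.
Step 9. [col 5: F + M ≡ S (mod 10)] column 5 reads F+M+carry(1)=S with M=2; with digits 0,1,2,3,4,6,7,9 already taken and all letters distinct, the only value for S is 8 ⇒ S=8.
Step 10. [col 5: F + M ≡ S (mod 10)] in column 5 we have F+M≡S with carry-in 1; given M=2, S=8 and digits 0,1,2,3,4,6,7,8,9 already taken and all letters distinct, that pins F to 5. So F=5.

Answer: D=7, F=5, G=4, J=0, M=2, Q=3, R=6, S=8, V=9, W=1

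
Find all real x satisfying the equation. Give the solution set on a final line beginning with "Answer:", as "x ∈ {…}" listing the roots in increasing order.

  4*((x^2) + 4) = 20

Step 1. [4*((x^2) + 4) = 20] 4·(inner) — divide through by 4, so div: (x^2) + 4 = 5.
Step 2. [(x^2) + 4 = 5] the outer +4 inverts by subtracting 4, so sub: x^2 = 1.
Step 3. [x^2 = 1] √ both sides: 1 ≥ 0 gives two branches, so sqrt: x = 1 or -1.

Answer: x ∈ {-1, 1}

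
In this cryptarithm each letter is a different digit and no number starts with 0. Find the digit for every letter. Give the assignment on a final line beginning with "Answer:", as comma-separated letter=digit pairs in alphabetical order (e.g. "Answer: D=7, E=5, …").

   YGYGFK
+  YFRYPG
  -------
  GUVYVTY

Step 1. [col 1: K + G ≡ Y (mod 10)] column 1 (K + G ≡ Y (mod 10), carry-in 0) doesn't pin G yet; pick G=1 and continue, so G=1.
Step 2. [col 1: K + G ≡ Y (mod 10)] no forcing yet in column 1 (carry-in 0); Y=7 is free and consistent — try it, so Y=7.
Step 3. [col 1: K + G ≡ Y (mod 10)] column 1: given G=1, Y=7, carry-in 0, and digits 1,7 already taken and all letters distinct, K+G≡Y (mod 10) forces K=6, so K=6.
Step 4. [col 2: F + P ≡ T (mod 10)] no forcing yet in column 2 (carry-in 0); P=5 is free and consistent — try it, so P=5.
Step 5. [col 2: F + P ≡ T (mod 10)] no forcing yet in column 2 (carry-in 0); F=8 is free and consistent — try it, so F=8.
Step 6. [col 2: F + P ≡ T (mod 10)] column 2: given F=8, P=5, carry-in 0, and digits 1,5,6,7,8 already taken and all letters distinct, F+P≡T (mod 10) forces T=3. So T=3.
Step 7. [col 3: G + Y ≡ V (mod 10)] in column 3 we have G+Y≡V with carry-in 1; given G=1, Y=7 and digits 1,3,5,6,7,8 already taken and all letters distinct, that pins V to 9. So V=9.
Step 8. [col 4: Y + R ≡ Y (mod 10)] from column 4 (Y=7, carry-in 0, digits 1,3,5,6,7,8,9 already taken and all letters distinct): R must equal 0, so R=0.
Step 9. [col 6: Y + Y ≡ U (mod 10)] column 6 reads Y+Y+carry(0)=U with Y=7; with digits 0,1,3,5,6,7,8,9 already taken and all letters distinct, the only value for U is 4, so U=4.

Answer: F=8, G=1, K=6, P=5, R=0, T=3, U=4, V=9, Y=7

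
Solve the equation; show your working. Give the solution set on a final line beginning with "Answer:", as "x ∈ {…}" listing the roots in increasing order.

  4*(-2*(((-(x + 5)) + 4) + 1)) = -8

Step 1. [4*(-2*(((-(x + 5)) + 4) + 1)) = -8] LHS = 4·(…); ÷4 both sides, so div: -2*(((-(x + 5)) + 4) + 1) = -2.
Step 2. [-2*(((-(x + 5)) + 4) + 1) = -2] -2·(inner) — divide through by -2 ⇒ div: ((-(x + 5)) + 4) + 1 = 1.
Step 3. [((-(x + 5)) + 4) + 1 = 1] 1 comes off first (subtract 1). So sub: (-(x + 5)) + 4 = 0.
Step 4. [(-(x + 5)) + 4 = 0] +4 is outermost — subtract 4 both sides ⇒ sub: -(x + 5) = -4.
Step 5. [-(x + 5) = -4] leading − — multiply by −1, so neg: x + 5 = 4.
Step 6. [x + 5 = 4] the outer +5 inverts by subtracting 5, so sub: x = -1.

Answer: x ∈ {-1}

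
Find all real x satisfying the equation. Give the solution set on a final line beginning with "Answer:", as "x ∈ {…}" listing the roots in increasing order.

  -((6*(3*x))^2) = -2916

Step 1. [-((6*(3*x))^2) = -2916] leading − — multiply by −1. So neg: (6*(3*x))^2 = 2916.
Step 2. [(6*(3*x))^2 = 2916] LHS squared, RHS 2916 ≥ 0: apply √ (±). So sqrt: 6*(3*x) = 54 or -54.
Step 3. [6*(3*x) = 54 or -54] divide by the outer 6, so div: 3*x = 9 or -9.
Step 4. [3*x = 9 or -9] leading coefficient 3: divide by 3 ⇒ div: x = 3 or -3.

Answer: x ∈ {-3, 3}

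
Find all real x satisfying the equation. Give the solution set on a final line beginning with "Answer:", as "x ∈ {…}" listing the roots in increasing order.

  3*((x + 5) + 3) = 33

Step 1. [3*((x + 5) + 3) = 33] divide by the outer 3. So div: (x + 5) + 3 = 11.
Step 2. [(x + 5) + 3 = 11] the outer +3 inverts by subtracting 3, so sub: x + 5 = 8.
Step 3. [x + 5 = 8] 5 comes off first (subtract 5), so sub: x = 3.

Answer: x ∈ {3}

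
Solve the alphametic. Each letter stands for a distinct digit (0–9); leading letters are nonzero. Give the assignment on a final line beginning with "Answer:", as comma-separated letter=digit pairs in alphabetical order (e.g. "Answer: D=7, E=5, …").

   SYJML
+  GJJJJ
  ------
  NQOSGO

Step 1. [col 1: L + J ≡ O (mod 10)] J=8 is one option consistent with column 1 (L + J ≡ O (mod 10), carry-in 0) — take it ⇒ J=8.
Step 2. [N] the sum has 6 digits but both addends have 5; that extra leading digit N is the final carry, namely 1, so N=1.
Step 3. [col 1: L + J ≡ O (mod 10)] column 1 (L + J ≡ O (mod 10), carry-in 0) doesn't pin L yet; pick L=6 and continue. So L=6.
Step 4. [col 1: L + J ≡ O (mod 10)] column 1: given L=6, J=8, carry-in 0, and digits 1,6,8 already taken and all letters distinct, L+J≡O (mod 10) forces O=4 ⇒ O=4.
Step 5. [col 2: M + J ≡ G (mod 10)] several values work for G in column 2 (M + J ≡ G (mod 10), carry-in 1); try G=2 ⇒ G=2.
Step 6. [col 2: M + J ≡ G (mod 10)] in column 2 we have M+J≡G with carry-in 1; given J=8, G=2 and digits 1,2,4,6,8 already taken and all letters distinct, that pins M to 3. So M=3.
Step 7. [col 3: J + J ≡ S (mod 10)] in column 3 we have J+J≡S with carry-in 1; given J=8 and digits 1,2,3,4,6,8 already taken and all letters distinct, that pins S to 7. So S=7.
Step 8. [col 4: Y + J ≡ O (mod 10)] from column 4 (J=8, O=4, carry-in 1, digits 1,2,3,4,6,7,8 already taken and all letters distinct): Y must equal 5 ⇒ Y=5.
Step 9. [col 5: S + G ≡ Q (mod 10)] column 5: given S=7, G=2, carry-in 1, and digits 1,2,3,4,5,6,7,8 already taken and all letters distinct, S+G≡Q (mod 10) forces Q=0 ⇒ Q=0.

Answer: G=2, J=8, L=6, M=3, N=1, O=4, Q=0, S=7, Y=5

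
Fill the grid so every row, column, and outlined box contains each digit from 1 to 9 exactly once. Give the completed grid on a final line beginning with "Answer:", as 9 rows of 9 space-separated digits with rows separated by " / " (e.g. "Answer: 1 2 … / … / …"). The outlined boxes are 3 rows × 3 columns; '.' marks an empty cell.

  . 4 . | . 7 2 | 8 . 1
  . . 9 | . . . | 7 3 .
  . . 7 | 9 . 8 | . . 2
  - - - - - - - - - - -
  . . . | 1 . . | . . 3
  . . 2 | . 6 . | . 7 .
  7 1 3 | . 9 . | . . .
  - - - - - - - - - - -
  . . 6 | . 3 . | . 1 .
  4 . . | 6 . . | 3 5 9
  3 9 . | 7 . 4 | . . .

Step 1. [r6c6∈{5}] r6c6 is down to just 5, so r6c6=5.
Step 2. [r1c3∈{5}] r1c3's peers cover all but 5. So r1c3=5.
Step 3. [r1c1∈{6}] r1c1 is down to just 6. So r1c1=6.
Step 4. [r9c5∈{1,2,5,8}] r9c5 is the only open cell in row 9 admitting 5 ⇒ r9c5=5.
Step 5. [r3c7∈{4,5,6}] in row 3, 5 fits only at r3c7. So r3c7=5.
Step 6. [r3c8∈{4,6}] row 3 places 6 nowhere but r3c8, so r3c8=6.
Step 7. [r2c9∈{4}] r2c9 has the single candidate 4, so r2c9=4.
Step 8. [r4c3∈{4,8}] r4c3 is the only open cell in col 3 admitting 4. So r4c3=4.
Step 9. [r6c8∈{2,4,8}] r6c8 is the only open cell in col 8 admitting 4 ⇒ r6c8=4.
Step 10. [r2c5∈{1}] r2c5's peers cover all but 1 ⇒ r2c5=1.
Step 11. [r5c9∈{5,8}] col 9 places 5 nowhere but r5c9, so r5c9=5.
Step 12. [r5c2∈{8}] r5c2 has the single candidate 8 ⇒ r5c2=8.
Step 13. [r2c2∈{2}] r2c2 has the single candidate 2. So r2c2=2.
Step 14. [r7c1∈{2,5,8}] col 1 places 2 nowhere but r7c1 ⇒ r7c1=2.
Step 15. [r6c4∈{2,8}] col 4 places 2 nowhere but r6c4, so r6c4=2.
Step 16. [r6c9∈{6,8}] in row 6, 8 fits only at r6c9. So r6c9=8.
Step 17. [r4c1∈{5,9}] r4c1 is the only open cell in col 1 admitting 5 ⇒ r4c1=5.
Step 18. [r9c8∈{2,8}] 8 has one home in col 8: r9c8, so r9c8=8.
Step 19. [r6c7∈{6}] nothing but 6 survives at r6c7. So r6c7=6.
Step 20. [r8c3∈{1,8}] in col 3, 8 fits only at r8c3. So r8c3=8.
Step 21. [r4c8∈{2,9}] col 8 places 2 nowhere but r4c8 ⇒ r4c8=2.
Step 22. [r5c7∈{1,9}] across row 5, 1 lands solely at r5c7, so r5c7=1.
Step 23. [r7c2∈{5,7}] in row 7, 5 fits only at r7c2. So r7c2=5.
Step 24. [r5c6∈{3}] only 3 remains possible at r5c6, so r5c6=3.
Step 25. [r1c8∈{9}] r1c8 is down to just 9. So r1c8=9.
Step 26. [r7c9∈{7}] r7c9's peers cover all but 7. So r7c9=7.
Step 27. [r9c9∈{6}] r9c9 has the single candidate 6. So r9c9=6.
Step 28. [r9c7∈{2}] r9c7's peers cover all but 2 ⇒ r9c7=2.
Step 29. [r5c4∈{4}] r5c4 is down to just 4 ⇒ r5c4=4.
Step 30. [r4c5∈{8}] only 8 remains possible at r4c5. So r4c5=8.
Step 31. [r4c2∈{6}] r4c2 has the single candidate 6 ⇒ r4c2=6.
Step 32. [r2c4∈{5}] only 5 remains possible at r2c4, so r2c4=5.
Step 33. [r2c6∈{6}] only 6 remains possible at r2c6, so r2c6=6.
Step 34. [r8c5∈{2}] r8c5 is down to just 2 ⇒ r8c5=2.
Step 35. [r7c7∈{4}] r7c7 is down to just 4 ⇒ r7c7=4.
Step 36. [r8c6∈{1}] r8c6's peers cover all but 1, so r8c6=1.
Step 37. [r2c1∈{8}] r2c1's peers cover all but 8. So r2c1=8.
Step 38. [r3c2∈{3}] r3c2's peers cover all but 3 ⇒ r3c2=3.
Step 39. [r7c6∈{9}] r7c6 is down to just 9 ⇒ r7c6=9.
Step 40. [r4c7∈{9}] r4c7 is down to just 9 ⇒ r4c7=9.
Step 41. [r4c6∈{7}] only 7 remains possible at r4c6 ⇒ r4c6=7.
Step 42. [r1c4∈{3}] r1c4 is down to just 3. So r1c4=3.
Step 43. [r5c1∈{9}] r5c1 is down to just 9, so r5c1=9.
Step 44. [r3c5∈{4}] nothing but 4 survives at r3c5. So r3c5=4.
Step 45. [r7c4∈{8}] r7c4 is down to just 8 ⇒ r7c4=8.
Step 46. [r8c2∈{7}] r8c2 is down to just 7 ⇒ r8c2=7.
Step 47. [r9c3∈{1}] nothing but 1 survives at r9c3, so r9c3=1.
Step 48. [r3c1∈{1}] only 1 remains possible at r3c1 ⇒ r3c1=1.

Answer: 6 4 5 3 7 2 8 9 1 / 8 2 9 5 1 6 7 3 4 / 1 3 7 9 4 8 5 6 2 / 5 6 4 1 8 7 9 2 3 / 9 8 2 4 6 3 1 7 5 / 7 1 3 2 9 5 6 4 8 / 2 5 6 8 3 9 4 1 7 / 4 7 8 6 2 1 3 5 9 / 3 9 1 7 5 4 2 8 6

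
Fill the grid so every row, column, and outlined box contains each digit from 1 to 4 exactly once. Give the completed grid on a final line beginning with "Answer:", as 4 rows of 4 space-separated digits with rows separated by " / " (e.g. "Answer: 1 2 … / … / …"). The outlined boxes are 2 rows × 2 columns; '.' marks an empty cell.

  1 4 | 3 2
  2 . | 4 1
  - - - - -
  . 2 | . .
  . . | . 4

Step 1. [r4c1∈{3}] r4c1's peers cover all but 3 ⇒ r4c1=3.
Step 2. [r4c3∈{1,2}] in row 4, 2 fits only at r4c3. So r4c3=2.
Step 3. [r3c1∈{4}] r3c1 is down to just 4. So r3c1=4.
Step 4. [r3c4∈{3}] r3c4 has the single candidate 3 ⇒ r3c4=3.
Step 5. [r3c3∈{1}] only 1 remains possible at r3c3 ⇒ r3c3=1.
Step 6. [r4c2∈{1}] r4c2's peers cover all but 1. So r4c2=1.
Step 7. [r2c2∈{3}] r2c2 has the single candidate 3, so r2c2=3.

Answer: 1 4 3 2 / 2 3 4 1 / 4 2 1 3 / 3 1 2 4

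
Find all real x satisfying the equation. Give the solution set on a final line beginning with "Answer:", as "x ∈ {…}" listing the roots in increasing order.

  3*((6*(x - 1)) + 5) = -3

Step 1. [3*((6*(x - 1)) + 5) = -3] 3 out front; divide by 3 ⇒ div: (6*(x - 1)) + 5 = -1.
Step 2. [(6*(x - 1)) + 5 = -1] subtract 5: x sits inside (… + 5), so sub: 6*(x - 1) = -6.
Step 3. [6*(x - 1) = -6] 6·(inner) — divide through by 6 ⇒ div: x - 1 = -1.
Step 4. [x - 1 = -1] the outer -1 inverts by adding 1. So sub: x = 0.

Answer: x ∈ {0}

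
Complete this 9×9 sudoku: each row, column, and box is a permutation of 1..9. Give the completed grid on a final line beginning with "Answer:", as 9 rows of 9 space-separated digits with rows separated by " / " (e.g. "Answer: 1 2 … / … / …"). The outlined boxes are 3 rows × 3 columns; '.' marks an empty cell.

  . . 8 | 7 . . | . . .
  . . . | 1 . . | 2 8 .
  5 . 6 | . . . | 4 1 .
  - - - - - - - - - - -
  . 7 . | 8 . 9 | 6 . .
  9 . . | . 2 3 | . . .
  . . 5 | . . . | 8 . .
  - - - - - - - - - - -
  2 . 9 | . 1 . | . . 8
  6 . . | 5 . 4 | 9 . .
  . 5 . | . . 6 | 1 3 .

Step 1. [r1c7∈{3,5}] 3 has one home in col 7: r1c7, so r1c7=3.
Step 2. [r4c3∈{1,2,3,4}] across col 3, 2 lands solely at r4c3, so r4c3=2.
Step 3. [r3c9∈{7,9}] in row 3, 7 fits only at r3c9. So r3c9=7.
Step 4. [r7c6∈{7}] only 7 remains possible at r7c6, so r7c6=7.
Step 5. [r4c5∈{4,5}] in box 5, 5 fits only at r4c5. So r4c5=5.
Step 6. [r4c8∈{4}] r4c8 is down to just 4 ⇒ r4c8=4.
Step 7. [r7c2∈{3,4}] in row 7, 4 fits only at r7c2, so r7c2=4.
Step 8. [r8c8∈{2,7}] box 9 places 7 nowhere but r8c8 ⇒ r8c8=7.
Step 9. [r5c8∈{5}] r5c8 is down to just 5 ⇒ r5c8=5.
Step 10. [r5c9∈{1}] r5c9 is down to just 1 ⇒ r5c9=1.
Step 11. [r4c1∈{1,3}] row 4 places 1 nowhere but r4c1 ⇒ r4c1=1.
Step 12. [r1c1∈{4}] only 4 remains possible at r1c1. So r1c1=4.
Step 13. [r2c5∈{3,4,6,9}] in row 2, 4 fits only at r2c5. So r2c5=4.
Step 14. [r2c9∈{5,6,9}] in row 2, 6 fits only at r2c9 ⇒ r2c9=6.
Step 15. [r1c8∈{9}] nothing but 9 survives at r1c8 ⇒ r1c8=9.
Step 16. [r9c4∈{2,9}] 2 has one home in box 8: r9c4, so r9c4=2.
Step 17. [r9c1∈{7,8}] 8 has one home in col 1: r9c1. So r9c1=8.
Step 18. [r6c1∈{3}] r6c1 is down to just 3, so r6c1=3.
Step 19. [r3c4∈{3,9}] 9 has one home in col 4: r3c4. So r3c4=9.
Step 20. [r6c2∈{6}] only 6 remains possible at r6c2 ⇒ r6c2=6.
Step 21. [r3c5∈{3,8}] r3c5 is the only open cell in box 2 admitting 3 ⇒ r3c5=3.
Step 22. [r3c2∈{2}] r3c2 is down to just 2 ⇒ r3c2=2.
Step 23. [r8c3∈{1,3}] 1 has one home in col 3: r8c3. So r8c3=1.
Step 24. [r2c3∈{3,7}] in col 3, 3 fits only at r2c3, so r2c3=3.
Step 25. [r5c3∈{4}] nothing but 4 survives at r5c3, so r5c3=4.
Step 26. [r1c9∈{5}] only 5 remains possible at r1c9, so r1c9=5.
Step 27. [r6c8∈{2}] r6c8's peers cover all but 2 ⇒ r6c8=2.
Step 28. [r7c7∈{5}] r7c7 is down to just 5. So r7c7=5.
Step 29. [r5c7∈{7}] only 7 remains possible at r5c7, so r5c7=7.
Step 30. [r7c4∈{3}] r7c4 has the single candidate 3. So r7c4=3.
Step 31. [r9c3∈{7}] r9c3 is down to just 7. So r9c3=7.
Step 32. [r8c9∈{2}] r8c9 is down to just 2, so r8c9=2.
Step 33. [r1c5∈{6}] nothing but 6 survives at r1c5, so r1c5=6.
Step 34. [r6c9∈{9}] r6c9 has the single candidate 9, so r6c9=9.
Step 35. [r3c6∈{8}] r3c6 is down to just 8. So r3c6=8.
Step 36. [r5c4∈{6}] r5c4 has the single candidate 6. So r5c4=6.
Step 37. [r2c2∈{9}] r2c2 has the single candidate 9. So r2c2=9.
Step 38. [r9c9∈{4}] r9c9 has the single candidate 4 ⇒ r9c9=4.
Step 39. [r7c8∈{6}] r7c8's peers cover all but 6 ⇒ r7c8=6.
Step 40. [r6c4∈{4}] only 4 remains possible at r6c4, so r6c4=4.
Step 41. [r8c5∈{8}] only 8 remains possible at r8c5. So r8c5=8.
Step 42. [r8c2∈{3}] only 3 remains possible at r8c2, so r8c2=3.
Step 43. [r6c6∈{1}] only 1 remains possible at r6c6 ⇒ r6c6=1.
Step 44. [r9c5∈{9}] r9c5 is down to just 9, so r9c5=9.
Step 45. [r5c2∈{8}] only 8 remains possible at r5c2 ⇒ r5c2=8.
Step 46. [r2c6∈{5}] r2c6's peers cover all but 5, so r2c6=5.
Step 47. [r1c2∈{1}] r1c2 has the single candidate 1, so r1c2=1.
Step 48. [r2c1∈{7}] r2c1 is down to just 7. So r2c1=7.
Step 49. [r6c5∈{7}] r6c5's peers cover all but 7 ⇒ r6c5=7.
Step 50. [r4c9∈{3}] only 3 remains possible at r4c9. So r4c9=3.
Step 51. [r1c6∈{2}] nothing but 2 survives at r1c6. So r1c6=2.

Answer: 4 1 8 7 6 2 3 9 5 / 7 9 3 1 4 5 2 8 6 / 5 2 6 9 3 8 4 1 7 / 1 7 2 8 5 9 6 4 3 / 9 8 4 6 2 3 7 5 1 / 3 6 5 4 7 1 8 2 9 / 2 4 9 3 1 7 5 6 8 / 6 3 1 5 8 4 9 7 2 / 8 5 7 2 9 6 1 3 4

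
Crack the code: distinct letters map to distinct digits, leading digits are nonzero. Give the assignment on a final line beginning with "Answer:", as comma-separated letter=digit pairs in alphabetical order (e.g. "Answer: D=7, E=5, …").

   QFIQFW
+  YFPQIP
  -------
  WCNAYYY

Step 1. [col 1: W + P ≡ Y (mod 10)] no forcing yet in column 1 (carry-in 0); Y=3 is free and consistent — try it, so Y=3.
Step 2. [col 1: W + P ≡ Y (mod 10)] column 1 (W + P ≡ Y (mod 10), carry-in 0) doesn't pin P yet; pick P=2 and continue, so P=2.
Step 3. [col 1: W + P ≡ Y (mod 10)] in column 1 we have W+P≡Y with carry-in 0; given P=2, Y=3 and digits 2,3 already taken and all letters distinct, that pins W to 1. So W=1.
Step 4. [col 2: F + I ≡ Y (mod 10)] several values work for F in column 2 (F + I ≡ Y (mod 10), carry-in 0); try F=9 ⇒ F=9.
Step 5. [col 2: F + I ≡ Y (mod 10)] column 2 reads F+I+carry(0)=Y with F=9, Y=3; with digits 1,2,3,9 already taken and all letters distinct, the only value for I is 4. So I=4.
Step 6. [col 3: Q + Q ≡ Y (mod 10)] column 3 reads Q+Q+carry(1)=Y with Y=3; with digits 1,2,3,4,9 already taken and all letters distinct, the only value for Q is 6, so Q=6.
Step 7. [col 4: I + P ≡ A (mod 10)] column 4 reads I+P+carry(1)=A with I=4, P=2; with digits 1,2,3,4,6,9 already taken and all letters distinct, the only value for A is 7. So A=7.
Step 8. [col 5: F + F ≡ N (mod 10)] column 5 reads F+F+carry(0)=N with F=9; with digits 1,2,3,4,6,7,9 already taken and all letters distinct, the only value for N is 8, so N=8.
Step 9. [col 6: Q + Y ≡ C (mod 10)] column 6 reads Q+Y+carry(1)=C with Q=6, Y=3; with digits 1,2,3,4,6,7,8,9 already taken and all letters distinct, the only value for C is 0, so C=0.

Answer: A=7, C=0, F=9, I=4, N=8, P=2, Q=6, W=1, Y=3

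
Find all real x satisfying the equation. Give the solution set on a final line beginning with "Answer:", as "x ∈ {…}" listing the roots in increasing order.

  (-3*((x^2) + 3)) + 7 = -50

Step 1. [(-3*((x^2) + 3)) + 7 = -50] subtract 7: x sits inside (… + 7), so sub: -3*((x^2) + 3) = -57.
Step 2. [-3*((x^2) + 3) = -57] leading coefficient -3: divide by -3, so div: (x^2) + 3 = 19.
Step 3. [(x^2) + 3 = 19] 3 comes off first (subtract 3). So sub: x^2 = 16.
Step 4. [x^2 = 16] √ both sides: 16 ≥ 0 gives two branches, so sqrt: x = 4 or -4.

Answer: x ∈ {-4, 4}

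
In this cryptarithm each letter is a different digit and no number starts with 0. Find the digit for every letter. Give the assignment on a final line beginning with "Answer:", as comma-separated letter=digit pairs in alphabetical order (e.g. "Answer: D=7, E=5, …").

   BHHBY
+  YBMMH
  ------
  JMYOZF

Step 1. [J] the sum has 6 digits but both addends have 5; that extra leading digit J is the final carry, namely 1 ⇒ J=1.
Step 2. [col 1: Y + H ≡ F (mod 10)] column 1 (Y + H ≡ F (mod 10), carry-in 0) doesn't pin Y yet; pick Y=5 and continue ⇒ Y=5.
Step 3. [col 1: Y + H ≡ F (mod 10)] F=3 is one option consistent with column 1 (Y + H ≡ F (mod 10), carry-in 0) — take it. So F=3.
Step 4. [col 1: Y + H ≡ F (mod 10)] column 1 reads Y+H+carry(0)=F with Y=5, F=3; with digits 1,3,5 already taken and all letters distinct, the only value for H is 8. So H=8.
Step 5. [col 2: B + M ≡ Z (mod 10)] several values work for B in column 2 (B + M ≡ Z (mod 10), carry-in 1); try B=6 ⇒ B=6.
Step 6. [col 2: B + M ≡ Z (mod 10)] column 2 (B + M ≡ Z (mod 10), carry-in 1) doesn't pin Z yet; pick Z=9 and continue ⇒ Z=9.
Step 7. [col 2: B + M ≡ Z (mod 10)] column 2 reads B+M+carry(1)=Z with B=6, Z=9; with digits 1,3,5,6,8,9 already taken and all letters distinct, the only value for M is 2, so M=2.
Step 8. [col 3: H + M ≡ O (mod 10)] column 3: given H=8, M=2, carry-in 0, and digits 1,2,3,5,6,8,9 already taken and all letters distinct, H+M≡O (mod 10) forces O=0. So O=0.

Answer: B=6, F=3, H=8, J=1, M=2, O=0, Y=5, Z=9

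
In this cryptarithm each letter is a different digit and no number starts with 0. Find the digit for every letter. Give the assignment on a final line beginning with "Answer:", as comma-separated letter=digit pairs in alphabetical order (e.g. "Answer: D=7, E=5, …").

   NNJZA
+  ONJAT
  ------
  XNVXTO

Step 1. [col 1: A + T ≡ O (mod 10)] O=9 is one option consistent with column 1 (A + T ≡ O (mod 10), carry-in 0) — take it ⇒ O=9.
Step 2. [col 1: A + T ≡ O (mod 10)] several values work for A in column 1 (A + T ≡ O (mod 10), carry-in 0); try A=7 ⇒ A=7.
Step 3. [X] X is the leading digit of a 6-digit sum of two 5-digit numbers; the final carry is exactly 1. So X=1.
Step 4. [col 1: A + T ≡ O (mod 10)] in column 1 we have A+T≡O with carry-in 0; given A=7, O=9 and digits 1,7,9 already taken and all letters distinct, that pins T to 2 ⇒ T=2.
Step 5. [col 2: Z + A ≡ T (mod 10)] column 2: given A=7, T=2, carry-in 0, and digits 1,2,7,9 already taken and all letters distinct, Z+A≡T (mod 10) forces Z=5, so Z=5.
Step 6. [col 3: J + J ≡ X (mod 10)] in column 3 we have J+J≡X with carry-in 1; given X=1 and digits 1,2,5,7,9 already taken and all letters distinct, that pins J to 0. So J=0.
Step 7. [col 4: N + N ≡ V (mod 10)] column 4 (N + N ≡ V (mod 10), carry-in 0) doesn't pin N yet; pick N=8 and continue, so N=8.
Step 8. [col 4: N + N ≡ V (mod 10)] in column 4 we have N+N≡V with carry-in 0; given N=8 and digits 0,1,2,5,7,8,9 already taken and all letters distinct, that pins V to 6. So V=6.

Answer: A=7, J=0, N=8, O=9, T=2, V=6, X=1, Z=5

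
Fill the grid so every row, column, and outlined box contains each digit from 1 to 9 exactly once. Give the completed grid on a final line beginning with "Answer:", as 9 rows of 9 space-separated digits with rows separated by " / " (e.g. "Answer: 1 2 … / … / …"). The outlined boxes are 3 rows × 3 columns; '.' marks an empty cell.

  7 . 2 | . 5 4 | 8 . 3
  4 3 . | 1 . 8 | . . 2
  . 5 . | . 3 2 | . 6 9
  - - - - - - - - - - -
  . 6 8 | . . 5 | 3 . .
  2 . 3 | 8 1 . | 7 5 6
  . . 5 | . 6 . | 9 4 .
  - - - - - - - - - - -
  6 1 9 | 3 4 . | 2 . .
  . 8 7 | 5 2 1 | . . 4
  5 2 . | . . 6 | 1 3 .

Step 1. [r7c6∈{7}] r7c6 is down to just 7 ⇒ r7c6=7.
Step 2. [r2c5∈{7,9}] row 2 places 9 nowhere but r2c5. So r2c5=9.
Step 3. [r6c9∈{1,8}] row 6 places 8 nowhere but r6c9 ⇒ r6c9=8.
Step 4. [r4c1∈{1,9}] across col 1, 9 lands solely at r4c1, so r4c1=9.
Step 5. [r4c8∈{1,2}] col 8 places 2 nowhere but r4c8. So r4c8=2.
Step 6. [r3c4∈{7}] r3c4's peers cover all but 7, so r3c4=7.
Step 7. [r3c1∈{1,8}] 8 has one home in row 3: r3c1 ⇒ r3c1=8.
Step 8. [r6c2∈{7}] nothing but 7 survives at r6c2. So r6c2=7.
Step 9. [r6c1∈{1}] only 1 remains possible at r6c1, so r6c1=1.
Step 10. [r8c7∈{6}] nothing but 6 survives at r8c7 ⇒ r8c7=6.
Step 11. [r1c8∈{1}] nothing but 1 survives at r1c8 ⇒ r1c8=1.
Step 12. [r1c2∈{9}] only 9 remains possible at r1c2, so r1c2=9.
Step 13. [r2c3∈{6}] r2c3 is down to just 6 ⇒ r2c3=6.
Step 14. [r9c9∈{7}] r9c9 has the single candidate 7. So r9c9=7.
Step 15. [r5c6∈{9}] nothing but 9 survives at r5c6 ⇒ r5c6=9.
Step 16. [r3c7∈{4}] r3c7 has the single candidate 4, so r3c7=4.
Step 17. [r4c5∈{7}] r4c5 is down to just 7, so r4c5=7.
Step 18. [r5c2∈{4}] r5c2's peers cover all but 4 ⇒ r5c2=4.
Step 19. [r2c8∈{7}] r2c8's peers cover all but 7. So r2c8=7.
Step 20. [r7c9∈{5}] r7c9 has the single candidate 5, so r7c9=5.
Step 21. [r4c4∈{4}] r4c4's peers cover all but 4. So r4c4=4.
Step 22. [r1c4∈{6}] r1c4 is down to just 6. So r1c4=6.
Step 23. [r9c3∈{4}] r9c3 is down to just 4, so r9c3=4.
Step 24. [r6c4∈{2}] only 2 remains possible at r6c4. So r6c4=2.
Step 25. [r9c4∈{9}] nothing but 9 survives at r9c4. So r9c4=9.
Step 26. [r2c7∈{5}] r2c7 has the single candidate 5, so r2c7=5.
Step 27. [r4c9∈{1}] nothing but 1 survives at r4c9 ⇒ r4c9=1.
Step 28. [r7c8∈{8}] r7c8's peers cover all but 8, so r7c8=8.
Step 29. [r9c5∈{8}] only 8 remains possible at r9c5. So r9c5=8.
Step 30. [r6c6∈{3}] r6c6 is down to just 3 ⇒ r6c6=3.
Step 31. [r8c8∈{9}] r8c8's peers cover all but 9. So r8c8=9.
Step 32. [r3c3∈{1}] r3c3 has the single candidate 1. So r3c3=1.
Step 33. [r8c1∈{3}] r8c1 has the single candidate 3 ⇒ r8c1=3.

Answer: 7 9 2 6 5 4 8 1 3 / 4 3 6 1 9 8 5 7 2 / 8 5 1 7 3 2 4 6 9 / 9 6 8 4 7 5 3 2 1 / 2 4 3 8 1 9 7 5 6 / 1 7 5 2 6 3 9 4 8 / 6 1 9 3 4 7 2 8 5 / 3 8 7 5 2 1 6 9 4 / 5 2 4 9 8 6 1 3 7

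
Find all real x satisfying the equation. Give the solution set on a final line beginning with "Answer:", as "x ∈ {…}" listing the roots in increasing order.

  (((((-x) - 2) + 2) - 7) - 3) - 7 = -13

Step 1. [(((((-x) - 2) + 2) - 7) - 3) - 7 = -13] the outer -7 inverts by adding 7 ⇒ sub: ((((-x) - 2) + 2) - 7) - 3 = -6.
Step 2. [((((-x) - 2) + 2) - 7) - 3 = -6] peel the -3: add 3 from each side, so sub: (((-x) - 2) + 2) - 7 = -3.
Step 3. [(((-x) - 2) + 2) - 7 = -3] -7 is outermost — add 7 both sides, so sub: ((-x) - 2) + 2 = 4.
Step 4. [((-x) - 2) + 2 = 4] peel the +2: subtract 2 from each side, so sub: (-x) - 2 = 2.
Step 5. [(-x) - 2 = 2] the outer -2 inverts by adding 2 ⇒ sub: -x = 4.
Step 6. [-x = 4] leading − — multiply by −1. So neg: x = -4.

Answer: x ∈ {-4}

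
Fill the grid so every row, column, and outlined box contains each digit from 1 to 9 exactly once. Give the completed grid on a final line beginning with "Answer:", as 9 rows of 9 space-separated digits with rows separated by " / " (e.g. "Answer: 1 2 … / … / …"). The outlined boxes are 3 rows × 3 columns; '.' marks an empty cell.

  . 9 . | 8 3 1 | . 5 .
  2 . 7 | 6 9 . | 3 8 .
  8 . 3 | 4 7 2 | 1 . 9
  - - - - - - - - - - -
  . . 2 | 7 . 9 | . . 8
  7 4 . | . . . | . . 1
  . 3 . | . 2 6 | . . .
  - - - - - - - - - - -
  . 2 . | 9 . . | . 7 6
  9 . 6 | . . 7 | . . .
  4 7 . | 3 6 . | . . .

Step 1. [r5c4∈{5}] r5c4's peers cover all but 5 ⇒ r5c4=5.
Step 2. [r8c2∈{1,5,8}] across col 2, 8 lands solely at r8c2. So r8c2=8.
Step 3. [r7c6∈{4,5,8}] in col 6, 4 fits only at r7c6. So r7c6=4.
Step 4. [r6c4∈{1}] nothing but 1 survives at r6c4 ⇒ r6c4=1.
Step 5. [r6c1∈{5}] nothing but 5 survives at r6c1 ⇒ r6c1=5.
Step 6. [r4c7∈{4,5,6}] r4c7 is the only open cell in row 4 admitting 5, so r4c7=5.
Step 7. [r2c9∈{4}] r2c9 has the single candidate 4, so r2c9=4.
Step 8. [r4c8∈{3,4,6}] in row 4, 3 fits only at r4c8, so r4c8=3.
Step 9. [r1c1∈{6}] r1c1's peers cover all but 6. So r1c1=6.
Step 10. [r8c4∈{2}] r8c4 has the single candidate 2, so r8c4=2.
Step 11. [r5c5∈{8}] nothing but 8 survives at r5c5. So r5c5=8.
Step 12. [r5c3∈{9}] r5c3's peers cover all but 9. So r5c3=9.
Step 13. [r6c9∈{7}] r6c9's peers cover all but 7. So r6c9=7.
Step 14. [r4c1∈{1}] r4c1 is down to just 1. So r4c1=1.
Step 15. [r5c7∈{2,6}] r5c7 is the only open cell in col 7 admitting 6 ⇒ r5c7=6.
Step 16. [r2c6∈{5}] only 5 remains possible at r2c6 ⇒ r2c6=5.
Step 17. [r1c9∈{2}] r1c9 is down to just 2. So r1c9=2.
Step 18. [r9c7∈{2,8,9}] r9c7 is the only open cell in col 7 admitting 2 ⇒ r9c7=2.
Step 19. [r8c7∈{4}] r8c7 has the single candidate 4, so r8c7=4.
Step 20. [r9c9∈{5}] r9c9's peers cover all but 5, so r9c9=5.
Step 21. [r7c3∈{1,5}] in col 3, 5 fits only at r7c3 ⇒ r7c3=5.
Step 22. [r8c8∈{1}] r8c8 is down to just 1, so r8c8=1.
Step 23. [r6c7∈{9}] r6c7's peers cover all but 9. So r6c7=9.
Step 24. [r4c5∈{4}] nothing but 4 survives at r4c5 ⇒ r4c5=4.
Step 25. [r4c2∈{6}] r4c2 is down to just 6, so r4c2=6.
Step 26. [r8c5∈{5}] r8c5 has the single candidate 5 ⇒ r8c5=5.
Step 27. [r7c1∈{3}] r7c1 is down to just 3, so r7c1=3.
Step 28. [r3c2∈{5}] only 5 remains possible at r3c2, so r3c2=5.
Step 29. [r6c3∈{8}] only 8 remains possible at r6c3, so r6c3=8.
Step 30. [r8c9∈{3}] nothing but 3 survives at r8c9, so r8c9=3.
Step 31. [r7c5∈{1}] nothing but 1 survives at r7c5 ⇒ r7c5=1.
Step 32. [r9c8∈{9}] nothing but 9 survives at r9c8. So r9c8=9.
Step 33. [r3c8∈{6}] nothing but 6 survives at r3c8, so r3c8=6.
Step 34. [r7c7∈{8}] only 8 remains possible at r7c7 ⇒ r7c7=8.
Step 35. [r9c6∈{8}] r9c6 has the single candidate 8 ⇒ r9c6=8.
Step 36. [r1c3∈{4}] nothing but 4 survives at r1c3. So r1c3=4.
Step 37. [r2c2∈{1}] nothing but 1 survives at r2c2. So r2c2=1.
Step 38. [r5c6∈{3}] r5c6 is down to just 3, so r5c6=3.
Step 39. [r9c3∈{1}] r9c3 is down to just 1. So r9c3=1.
Step 40. [r6c8∈{4}] r6c8 is down to just 4 ⇒ r6c8=4.
Step 41. [r5c8∈{2}] r5c8 has the single candidate 2 ⇒ r5c8=2.
Step 42. [r1c7∈{7}] nothing but 7 survives at r1c7. So r1c7=7.

Answer: 6 9 4 8 3 1 7 5 2 / 2 1 7 6 9 5 3 8 4 / 8 5 3 4 7 2 1 6 9 / 1 6 2 7 4 9 5 3 8 / 7 4 9 5 8 3 6 2 1 / 5 3 8 1 2 6 9 4 7 / 3 2 5 9 1 4 8 7 6 / 9 8 6 2 5 7 4 1 3 / 4 7 1 3 6 8 2 9 5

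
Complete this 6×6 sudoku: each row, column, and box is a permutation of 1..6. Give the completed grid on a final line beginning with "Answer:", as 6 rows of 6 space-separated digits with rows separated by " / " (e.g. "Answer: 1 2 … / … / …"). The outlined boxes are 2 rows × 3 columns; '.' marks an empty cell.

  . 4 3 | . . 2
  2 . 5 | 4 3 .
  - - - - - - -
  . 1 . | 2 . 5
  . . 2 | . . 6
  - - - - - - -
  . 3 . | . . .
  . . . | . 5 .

Step 1. [r1c1∈{1,6}] in box 1, 1 fits only at r1c1 ⇒ r1c1=1.
Step 2. [r3c5∈{4}] r3c5 has the single candidate 4. So r3c5=4.
Step 3. [r4c1∈{3,4,5}] row 4 places 4 nowhere but r4c1. So r4c1=4.
Step 4. [r6c1∈{6}] only 6 remains possible at r6c1. So r6c1=6.
Step 5. [r6c6∈{1,3,4}] in col 6, 3 fits only at r6c6 ⇒ r6c6=3.
Step 6. [r6c4∈{1}] r6c4's peers cover all but 1, so r6c4=1.
Step 7. [r5c4∈{6}] nothing but 6 survives at r5c4. So r5c4=6.
Step 8. [r5c3∈{1,4}] row 5 places 1 nowhere but r5c3 ⇒ r5c3=1.
Step 9. [r3c1∈{3}] r3c1 is down to just 3. So r3c1=3.
Step 10. [r6c3∈{4}] r6c3 is down to just 4, so r6c3=4.
Step 11. [r5c1∈{5}] r5c1's peers cover all but 5. So r5c1=5.
Step 12. [r6c2∈{2}] nothing but 2 survives at r6c2. So r6c2=2.
Step 13. [r5c5∈{2}] nothing but 2 survives at r5c5 ⇒ r5c5=2.
Step 14. [r1c5∈{6}] only 6 remains possible at r1c5, so r1c5=6.
Step 15. [r1c4∈{5}] r1c4 has the single candidate 5. So r1c4=5.
Step 16. [r3c3∈{6}] r3c3's peers cover all but 6 ⇒ r3c3=6.
Step 17. [r4c5∈{1}] only 1 remains possible at r4c5, so r4c5=1.
Step 18. [r4c2∈{5}] only 5 remains possible at r4c2. So r4c2=5.
Step 19. [r2c6∈{1}] r2c6 has the single candidate 1, so r2c6=1.
Step 20. [r2c2∈{6}] r2c2's peers cover all but 6 ⇒ r2c2=6.
Step 21. [r4c4∈{3}] r4c4 is down to just 3 ⇒ r4c4=3.
Step 22. [r5c6∈{4}] r5c6 is down to just 4 ⇒ r5c6=4.

Answer: 1 4 3 5 6 2 / 2 6 5 4 3 1 / 3 1 6 2 4 5 / 4 5 2 3 1 6 / 5 3 1 6 2 4 / 6 2 4 1 5 3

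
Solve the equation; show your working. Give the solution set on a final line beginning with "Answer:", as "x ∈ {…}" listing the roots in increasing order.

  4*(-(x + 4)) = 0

Step 1. [4*(-(x + 4)) = 0] leading coefficient 4: divide by 4, so div: -(x + 4) = 0.
Step 2. [-(x + 4) = 0] flip signs both sides ⇒ neg: x + 4 = 0.
Step 3. [x + 4 = 0] subtract 4: x sits inside (… + 4) ⇒ sub: x = -4.

Answer: x ∈ {-4}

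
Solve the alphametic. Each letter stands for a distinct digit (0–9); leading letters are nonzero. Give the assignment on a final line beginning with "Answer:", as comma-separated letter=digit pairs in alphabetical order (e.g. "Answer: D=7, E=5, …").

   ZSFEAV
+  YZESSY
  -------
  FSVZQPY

Step 1. [F] the sum has 7 digits but both addends have 6; that extra leading digit F is the final carry, namely 1. So F=1.
Step 2. [col 1: V + Y ≡ Y (mod 10)] from column 1 (nothing yet, carry-in 0, digits 1 already taken and all letters distinct): V must equal 0, so V=0.
Step 3. [col 1: V + Y ≡ Y (mod 10)] no forcing yet in column 1 (carry-in 0); Y=3 is free and consistent — try it. So Y=3.
Step 4. [col 2: A + S ≡ P (mod 10)] no forcing yet in column 2 (carry-in 0); S=2 is free and consistent — try it, so S=2.
Step 5. [col 2: A + S ≡ P (mod 10)] no forcing yet in column 2 (carry-in 0); A=4 is free and consistent — try it, so A=4.
Step 6. [col 2: A + S ≡ P (mod 10)] column 2 reads A+S+carry(0)=P with A=4, S=2; with digits 0,1,2,3,4 already taken and all letters distinct, the only value for P is 6, so P=6.
Step 7. [col 3: E + S ≡ Q (mod 10)] Q=9 is one option consistent with column 3 (E + S ≡ Q (mod 10), carry-in 0) — take it ⇒ Q=9.
Step 8. [col 3: E + S ≡ Q (mod 10)] from column 3 (S=2, Q=9, carry-in 0, digits 0,1,2,3,4,6,9 already taken and all letters distinct): E must equal 7 ⇒ E=7.
Step 9. [col 4: F + E ≡ Z (mod 10)] column 4: given F=1, E=7, carry-in 0, and digits 0,1,2,3,4,6,7,9 already taken and all letters distinct, F+E≡Z (mod 10) forces Z=8 ⇒ Z=8.

Answer: A=4, E=7, F=1, P=6, Q=9, S=2, V=0, Y=3, Z=8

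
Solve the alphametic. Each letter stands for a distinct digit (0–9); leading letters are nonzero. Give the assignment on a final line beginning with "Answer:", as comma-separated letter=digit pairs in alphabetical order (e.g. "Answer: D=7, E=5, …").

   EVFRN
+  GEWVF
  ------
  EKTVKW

Step 1. [col 1: N + F ≡ W (mod 10)] column 1 (N + F ≡ W (mod 10), carry-in 0) doesn't pin W yet; pick W=3 and continue ⇒ W=3.
Step 2. [col 1: N + F ≡ W (mod 10)] column 1 (N + F ≡ W (mod 10), carry-in 0) doesn't pin N yet; pick N=5 and continue, so N=5.
Step 3. [col 1: N + F ≡ W (mod 10)] column 1 reads N+F+carry(0)=W with N=5, W=3; with digits 3,5 already taken and all letters distinct, the only value for F is 8. So F=8.
Step 4. [col 2: R + V ≡ K (mod 10)] column 2 (R + V ≡ K (mod 10), carry-in 1) doesn't pin V yet; pick V=2 and continue, so V=2.
Step 5. [col 2: R + V ≡ K (mod 10)] several values work for R in column 2 (R + V ≡ K (mod 10), carry-in 1); try R=7. So R=7.
Step 6. [E] adding two 5-digit numbers gives at most 5+1 digits, and here it does — E is that final carry and must be 1, so E=1.
Step 7. [col 2: R + V ≡ K (mod 10)] column 2 reads R+V+carry(1)=K with R=7, V=2; with digits 1,2,3,5,7,8 already taken and all letters distinct, the only value for K is 0. So K=0.
Step 8. [col 4: V + E ≡ T (mod 10)] column 4 reads V+E+carry(1)=T with V=2, E=1; with digits 0,1,2,3,5,7,8 already taken and all letters distinct, the only value for T is 4 ⇒ T=4.
Step 9. [col 5: E + G ≡ K (mod 10)] from column 5 (E=1, K=0, carry-in 0, digits 0,1,2,3,4,5,7,8 already taken and all letters distinct): G must equal 9 ⇒ G=9.

Answer: E=1, F=8, G=9, K=0, N=5, R=7, T=4, V=2, W=3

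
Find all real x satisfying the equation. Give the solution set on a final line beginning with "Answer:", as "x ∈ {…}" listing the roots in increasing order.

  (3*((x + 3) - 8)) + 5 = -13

Step 1. [(3*((x + 3) - 8)) + 5 = -13] peel the +5: subtract 5 from each side. So sub: 3*((x + 3) - 8) = -18.
Step 2. [3*((x + 3) - 8) = -18] leading coefficient 3: divide by 3 ⇒ div: (x + 3) - 8 = -6.
Step 3. [(x + 3) - 8 = -6] 8 comes off first (add 8), so sub: x + 3 = 2.
Step 4. [x + 3 = 2] 3 comes off first (subtract 3). So sub: x = -1.

Answer: x ∈ {-1}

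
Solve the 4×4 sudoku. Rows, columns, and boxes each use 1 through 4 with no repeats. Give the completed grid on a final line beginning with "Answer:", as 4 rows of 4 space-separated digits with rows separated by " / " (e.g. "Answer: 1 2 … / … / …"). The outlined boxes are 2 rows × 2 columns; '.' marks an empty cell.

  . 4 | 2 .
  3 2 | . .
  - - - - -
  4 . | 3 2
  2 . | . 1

Step 1. [r2c4∈{4}] nothing but 4 survives at r2c4 ⇒ r2c4=4.
Step 2. [r4c2∈{3}] r4c2 is down to just 3, so r4c2=3.
Step 3. [r1c1∈{1}] r1c1 has the single candidate 1. So r1c1=1.
Step 4. [r1c4∈{3}] r1c4 has the single candidate 3, so r1c4=3.
Step 5. [r3c2∈{1}] nothing but 1 survives at r3c2, so r3c2=1.
Step 6. [r2c3∈{1}] nothing but 1 survives at r2c3 ⇒ r2c3=1.
Step 7. [r4c3∈{4}] nothing but 4 survives at r4c3 ⇒ r4c3=4.

Answer: 1 4 2 3 / 3 2 1 4 / 4 1 3 2 / 2 3 4 1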